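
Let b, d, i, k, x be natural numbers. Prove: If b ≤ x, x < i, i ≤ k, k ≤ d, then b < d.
Because b ≤ x and x < i, b < i. Since i ≤ k, b < k. k ≤ d, so b < d.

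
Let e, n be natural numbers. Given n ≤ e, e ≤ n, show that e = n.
e ≤ n and n ≤ e. By antisymmetry, e = n.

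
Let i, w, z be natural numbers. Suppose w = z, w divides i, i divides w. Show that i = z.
i divides w and w divides i, thus i = w. Since w = z, i = z.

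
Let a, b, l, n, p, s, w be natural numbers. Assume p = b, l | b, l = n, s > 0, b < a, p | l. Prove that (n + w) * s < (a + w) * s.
p = b and p | l, so b | l. l | b, so b = l. Since l = n, b = n. Since b < a, n < a. Then n + w < a + w. s > 0, so (n + w) * s < (a + w) * s.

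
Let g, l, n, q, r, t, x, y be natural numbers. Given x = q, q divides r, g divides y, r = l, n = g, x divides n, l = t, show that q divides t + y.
Since r = l and l = t, r = t. q divides r, so q divides t. x = q and x divides n, hence q divides n. Since n = g, q divides g. Because g divides y, q divides y. q divides t, so q divides t + y.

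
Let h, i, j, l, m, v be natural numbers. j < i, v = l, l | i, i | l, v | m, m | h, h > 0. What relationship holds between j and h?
j < h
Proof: l | i and i | l, hence l = i. Since v = l, v = i. v | m and m | h, thus v | h. v = i, so i | h. Since h > 0, i ≤ h. Since j < i, j < h.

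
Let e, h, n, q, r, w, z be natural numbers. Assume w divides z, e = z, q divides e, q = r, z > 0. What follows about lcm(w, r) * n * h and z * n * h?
lcm(w, r) * n * h ≤ z * n * h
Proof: Since e = z and q divides e, q divides z. q = r, so r divides z. From w divides z, lcm(w, r) divides z. Since z > 0, lcm(w, r) ≤ z. By multiplying by a non-negative, lcm(w, r) * n ≤ z * n. By multiplying by a non-negative, lcm(w, r) * n * h ≤ z * n * h.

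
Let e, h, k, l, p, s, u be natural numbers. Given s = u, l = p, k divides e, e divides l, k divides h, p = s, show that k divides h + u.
l = p and p = s, so l = s. Because s = u, l = u. k divides e and e divides l, so k divides l. Since l = u, k divides u. Because k divides h, k divides h + u.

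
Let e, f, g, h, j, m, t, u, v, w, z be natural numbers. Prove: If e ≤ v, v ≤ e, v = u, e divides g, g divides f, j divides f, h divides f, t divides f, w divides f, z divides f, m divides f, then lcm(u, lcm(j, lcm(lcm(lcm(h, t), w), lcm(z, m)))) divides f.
From e ≤ v and v ≤ e, e = v. v = u, so e = u. Since e divides g and g divides f, e divides f. Since e = u, u divides f. Because h divides f and t divides f, lcm(h, t) divides f. w divides f, so lcm(lcm(h, t), w) divides f. Since z divides f and m divides f, lcm(z, m) divides f. lcm(lcm(h, t), w) divides f, so lcm(lcm(lcm(h, t), w), lcm(z, m)) divides f. j divides f, so lcm(j, lcm(lcm(lcm(h, t), w), lcm(z, m))) divides f. u divides f, so lcm(u, lcm(j, lcm(lcm(lcm(h, t), w), lcm(z, m)))) divides f.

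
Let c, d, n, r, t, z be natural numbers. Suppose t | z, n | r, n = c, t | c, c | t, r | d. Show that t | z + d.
Since c | t and t | c, c = t. n = c, so n = t. n | r and r | d, hence n | d. Since n = t, t | d. Since t | z, t | z + d.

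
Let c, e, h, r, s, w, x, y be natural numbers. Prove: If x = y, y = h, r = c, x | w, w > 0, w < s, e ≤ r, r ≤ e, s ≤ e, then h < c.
Since x = y and y = h, x = h. x | w and w > 0, therefore x ≤ w. w < s, so x < s. e ≤ r and r ≤ e, therefore e = r. s ≤ e, so s ≤ r. Since x < s, x < r. Since r = c, x < c. Since x = h, h < c.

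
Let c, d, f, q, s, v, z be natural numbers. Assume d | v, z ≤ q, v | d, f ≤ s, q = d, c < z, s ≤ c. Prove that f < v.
d | v and v | d, therefore d = v. q = d, so q = v. Since f ≤ s and s ≤ c, f ≤ c. c < z, so f < z. z ≤ q, so f < q. q = v, so f < v.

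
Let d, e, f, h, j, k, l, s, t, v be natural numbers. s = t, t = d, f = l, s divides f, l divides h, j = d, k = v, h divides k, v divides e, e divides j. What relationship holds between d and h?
d = h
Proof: Because s = t and t = d, s = d. f = l and s divides f, thus s divides l. l divides h, so s divides h. s = d, so d divides h. k = v and h divides k, so h divides v. Since v divides e, h divides e. Since e divides j, h divides j. j = d, so h divides d. Since d divides h, d = h.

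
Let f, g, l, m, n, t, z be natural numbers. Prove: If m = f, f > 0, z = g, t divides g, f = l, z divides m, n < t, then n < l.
From z = g and z divides m, g divides m. t divides g, so t divides m. m = f, so t divides f. Since f > 0, t ≤ f. n < t, so n < f. f = l, so n < l.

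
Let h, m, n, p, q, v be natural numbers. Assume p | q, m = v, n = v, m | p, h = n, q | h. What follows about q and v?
q = v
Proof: Because h = n and n = v, h = v. Since q | h, q | v. m = v and m | p, hence v | p. Since p | q, v | q. Since q | v, q = v.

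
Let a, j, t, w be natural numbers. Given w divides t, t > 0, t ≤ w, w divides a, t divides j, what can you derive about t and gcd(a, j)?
t divides gcd(a, j)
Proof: Because w divides t and t > 0, w ≤ t. Since t ≤ w, w = t. w divides a, so t divides a. Since t divides j, t divides gcd(a, j).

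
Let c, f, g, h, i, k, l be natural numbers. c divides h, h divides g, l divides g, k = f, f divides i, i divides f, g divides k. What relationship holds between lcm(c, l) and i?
lcm(c, l) divides i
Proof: c divides h and h divides g, so c divides g. Since l divides g, lcm(c, l) divides g. Because f divides i and i divides f, f = i. Since k = f, k = i. Since g divides k, g divides i. Because lcm(c, l) divides g, lcm(c, l) divides i.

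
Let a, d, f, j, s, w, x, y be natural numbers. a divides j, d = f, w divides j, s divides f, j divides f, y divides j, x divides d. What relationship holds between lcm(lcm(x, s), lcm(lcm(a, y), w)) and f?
lcm(lcm(x, s), lcm(lcm(a, y), w)) divides f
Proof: d = f and x divides d, thus x divides f. Because s divides f, lcm(x, s) divides f. a divides j and y divides j, hence lcm(a, y) divides j. w divides j, so lcm(lcm(a, y), w) divides j. Since j divides f, lcm(lcm(a, y), w) divides f. lcm(x, s) divides f, so lcm(lcm(x, s), lcm(lcm(a, y), w)) divides f.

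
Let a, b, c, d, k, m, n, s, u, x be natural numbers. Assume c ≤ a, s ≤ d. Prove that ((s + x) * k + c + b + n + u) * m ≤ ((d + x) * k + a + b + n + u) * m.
s ≤ d, so s + x ≤ d + x. By multiplying by a non-negative, (s + x) * k ≤ (d + x) * k. c ≤ a, therefore c + b ≤ a + b. Since (s + x) * k ≤ (d + x) * k, (s + x) * k + c + b ≤ (d + x) * k + a + b. Then (s + x) * k + c + b + n ≤ (d + x) * k + a + b + n. Then (s + x) * k + c + b + n + u ≤ (d + x) * k + a + b + n + u. By multiplying by a non-negative, ((s + x) * k + c + b + n + u) * m ≤ ((d + x) * k + a + b + n + u) * m.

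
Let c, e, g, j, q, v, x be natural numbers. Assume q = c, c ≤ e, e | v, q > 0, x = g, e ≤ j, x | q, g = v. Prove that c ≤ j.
From x = g and g = v, x = v. x | q, so v | q. e | v, so e | q. Because q > 0, e ≤ q. q = c, so e ≤ c. Since c ≤ e, e = c. Since e ≤ j, c ≤ j.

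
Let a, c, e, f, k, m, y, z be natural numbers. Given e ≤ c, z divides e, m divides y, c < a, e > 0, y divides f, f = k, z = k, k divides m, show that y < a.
k divides m and m divides y, hence k divides y. f = k and y divides f, therefore y divides k. k divides y, so k = y. z = k and z divides e, thus k divides e. From e > 0, k ≤ e. e ≤ c, so k ≤ c. c < a, so k < a. Since k = y, y < a.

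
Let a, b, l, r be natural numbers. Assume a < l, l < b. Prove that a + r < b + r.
Because a < l and l < b, a < b. Then a + r < b + r.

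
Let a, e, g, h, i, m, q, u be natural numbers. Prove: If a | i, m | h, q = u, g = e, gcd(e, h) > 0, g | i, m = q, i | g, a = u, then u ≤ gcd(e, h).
i | g and g | i, so i = g. Since g = e, i = e. Since a | i, a | e. Since a = u, u | e. m = q and q = u, therefore m = u. From m | h, u | h. u | e, so u | gcd(e, h). Since gcd(e, h) > 0, u ≤ gcd(e, h).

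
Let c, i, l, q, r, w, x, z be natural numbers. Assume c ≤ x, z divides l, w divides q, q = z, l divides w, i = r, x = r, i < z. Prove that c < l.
Because x = r and c ≤ x, c ≤ r. q = z and w divides q, hence w divides z. Since l divides w, l divides z. Since z divides l, z = l. i = r and i < z, so r < z. z = l, so r < l. c ≤ r, so c < l.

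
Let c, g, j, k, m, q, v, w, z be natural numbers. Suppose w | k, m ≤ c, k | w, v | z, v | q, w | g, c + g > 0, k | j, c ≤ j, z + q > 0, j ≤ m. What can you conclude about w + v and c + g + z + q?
w + v ≤ c + g + z + q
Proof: From k | w and w | k, k = w. j ≤ m and m ≤ c, so j ≤ c. Since c ≤ j, j = c. k | j, so k | c. Since k = w, w | c. w | g, so w | c + g. c + g > 0, so w ≤ c + g. Because v | z and v | q, v | z + q. z + q > 0, so v ≤ z + q. w ≤ c + g, so w + v ≤ c + g + z + q.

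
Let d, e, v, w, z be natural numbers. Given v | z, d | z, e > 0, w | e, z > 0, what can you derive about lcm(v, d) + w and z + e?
lcm(v, d) + w ≤ z + e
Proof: From v | z and d | z, lcm(v, d) | z. Since z > 0, lcm(v, d) ≤ z. w | e and e > 0, hence w ≤ e. Since lcm(v, d) ≤ z, lcm(v, d) + w ≤ z + e.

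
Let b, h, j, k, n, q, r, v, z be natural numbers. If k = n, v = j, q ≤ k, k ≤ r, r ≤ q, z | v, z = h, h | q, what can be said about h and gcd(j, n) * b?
h | gcd(j, n) * b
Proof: Since z = h and z | v, h | v. Since v = j, h | j. From k ≤ r and r ≤ q, k ≤ q. Because q ≤ k, q = k. k = n, so q = n. h | q, so h | n. Since h | j, h | gcd(j, n). Then h | gcd(j, n) * b.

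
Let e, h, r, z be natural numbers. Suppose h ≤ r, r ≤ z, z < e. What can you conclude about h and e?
h < e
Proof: h ≤ r and r ≤ z, so h ≤ z. z < e, so h < e.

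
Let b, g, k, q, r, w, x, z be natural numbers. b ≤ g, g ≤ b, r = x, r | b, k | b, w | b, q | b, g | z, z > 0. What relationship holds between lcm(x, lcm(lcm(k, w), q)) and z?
lcm(x, lcm(lcm(k, w), q)) ≤ z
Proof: b ≤ g and g ≤ b, hence b = g. r = x and r | b, therefore x | b. Since k | b and w | b, lcm(k, w) | b. Since q | b, lcm(lcm(k, w), q) | b. Since x | b, lcm(x, lcm(lcm(k, w), q)) | b. Since b = g, lcm(x, lcm(lcm(k, w), q)) | g. g | z, so lcm(x, lcm(lcm(k, w), q)) | z. z > 0, so lcm(x, lcm(lcm(k, w), q)) ≤ z.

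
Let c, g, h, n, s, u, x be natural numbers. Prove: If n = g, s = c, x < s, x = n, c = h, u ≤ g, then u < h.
Because s = c and c = h, s = h. Because x = n and n = g, x = g. Since x < s, g < s. Because s = h, g < h. u ≤ g, so u < h.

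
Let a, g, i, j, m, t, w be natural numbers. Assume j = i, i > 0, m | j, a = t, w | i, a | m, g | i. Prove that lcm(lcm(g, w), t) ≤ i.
g | i and w | i, so lcm(g, w) | i. a | m and m | j, therefore a | j. Since j = i, a | i. Since a = t, t | i. lcm(g, w) | i, so lcm(lcm(g, w), t) | i. i > 0, so lcm(lcm(g, w), t) ≤ i.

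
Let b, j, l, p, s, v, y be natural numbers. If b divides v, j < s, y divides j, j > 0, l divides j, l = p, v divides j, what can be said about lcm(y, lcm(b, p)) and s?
lcm(y, lcm(b, p)) < s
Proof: Because b divides v and v divides j, b divides j. Since l = p and l divides j, p divides j. Since b divides j, lcm(b, p) divides j. y divides j, so lcm(y, lcm(b, p)) divides j. j > 0, so lcm(y, lcm(b, p)) ≤ j. j < s, so lcm(y, lcm(b, p)) < s.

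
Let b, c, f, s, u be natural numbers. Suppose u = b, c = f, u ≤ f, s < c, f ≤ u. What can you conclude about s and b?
s < b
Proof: Because f ≤ u and u ≤ f, f = u. c = f, so c = u. Since u = b, c = b. Since s < c, s < b.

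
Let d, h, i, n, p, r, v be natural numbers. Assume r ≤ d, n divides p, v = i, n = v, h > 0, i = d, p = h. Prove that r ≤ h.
From v = i and i = d, v = d. Because p = h and n divides p, n divides h. n = v, so v divides h. Since h > 0, v ≤ h. v = d, so d ≤ h. Since r ≤ d, r ≤ h.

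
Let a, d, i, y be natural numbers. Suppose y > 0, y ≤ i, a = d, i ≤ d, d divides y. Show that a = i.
From d divides y and y > 0, d ≤ y. y ≤ i, so d ≤ i. i ≤ d, so d = i. a = d, so a = i.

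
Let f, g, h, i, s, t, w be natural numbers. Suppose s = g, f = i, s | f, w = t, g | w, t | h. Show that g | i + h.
f = i and s | f, hence s | i. s = g, so g | i. w = t and g | w, therefore g | t. Since t | h, g | h. Since g | i, g | i + h.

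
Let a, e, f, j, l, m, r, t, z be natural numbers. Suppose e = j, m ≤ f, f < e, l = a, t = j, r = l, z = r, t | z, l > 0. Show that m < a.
m ≤ f and f < e, thus m < e. From e = j, m < j. z = r and t | z, hence t | r. r = l, so t | l. Since l > 0, t ≤ l. Since t = j, j ≤ l. Since l = a, j ≤ a. Since m < j, m < a.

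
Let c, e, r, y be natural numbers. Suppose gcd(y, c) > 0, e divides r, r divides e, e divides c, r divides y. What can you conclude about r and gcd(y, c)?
r ≤ gcd(y, c)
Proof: Because e divides r and r divides e, e = r. From e divides c, r divides c. From r divides y, r divides gcd(y, c). gcd(y, c) > 0, so r ≤ gcd(y, c).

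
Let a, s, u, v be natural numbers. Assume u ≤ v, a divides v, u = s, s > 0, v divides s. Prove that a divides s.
v divides s and s > 0, therefore v ≤ s. u = s and u ≤ v, so s ≤ v. Since v ≤ s, v = s. a divides v, so a divides s.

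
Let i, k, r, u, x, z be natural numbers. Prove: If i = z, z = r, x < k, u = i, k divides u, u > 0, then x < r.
i = z and z = r, thus i = r. k divides u and u > 0, hence k ≤ u. Since u = i, k ≤ i. Since x < k, x < i. Because i = r, x < r.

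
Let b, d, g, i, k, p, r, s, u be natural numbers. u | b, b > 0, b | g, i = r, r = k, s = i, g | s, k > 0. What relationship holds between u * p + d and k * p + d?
u * p + d ≤ k * p + d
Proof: Because u | b and b > 0, u ≤ b. Because i = r and r = k, i = k. s = i and g | s, hence g | i. Since i = k, g | k. b | g, so b | k. Since k > 0, b ≤ k. Since u ≤ b, u ≤ k. Then u * p ≤ k * p. Then u * p + d ≤ k * p + d.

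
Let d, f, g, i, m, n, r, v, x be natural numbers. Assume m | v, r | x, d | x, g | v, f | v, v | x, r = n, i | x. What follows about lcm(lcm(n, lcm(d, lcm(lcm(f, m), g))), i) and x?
lcm(lcm(n, lcm(d, lcm(lcm(f, m), g))), i) | x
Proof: Since r = n and r | x, n | x. From f | v and m | v, lcm(f, m) | v. Since g | v, lcm(lcm(f, m), g) | v. Since v | x, lcm(lcm(f, m), g) | x. d | x, so lcm(d, lcm(lcm(f, m), g)) | x. n | x, so lcm(n, lcm(d, lcm(lcm(f, m), g))) | x. Since i | x, lcm(lcm(n, lcm(d, lcm(lcm(f, m), g))), i) | x.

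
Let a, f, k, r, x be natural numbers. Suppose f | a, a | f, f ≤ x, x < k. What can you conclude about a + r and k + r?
a + r < k + r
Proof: From f | a and a | f, f = a. Since f ≤ x, a ≤ x. Since x < k, a < k. Then a + r < k + r.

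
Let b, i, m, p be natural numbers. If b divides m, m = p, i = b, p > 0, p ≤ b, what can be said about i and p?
i = p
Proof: m = p and b divides m, hence b divides p. p > 0, so b ≤ p. p ≤ b, so b = p. From i = b, i = p.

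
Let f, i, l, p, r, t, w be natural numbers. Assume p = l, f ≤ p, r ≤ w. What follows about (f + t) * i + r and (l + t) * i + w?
(f + t) * i + r ≤ (l + t) * i + w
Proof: From p = l and f ≤ p, f ≤ l. Then f + t ≤ l + t. By multiplying by a non-negative, (f + t) * i ≤ (l + t) * i. Because r ≤ w, (f + t) * i + r ≤ (l + t) * i + w.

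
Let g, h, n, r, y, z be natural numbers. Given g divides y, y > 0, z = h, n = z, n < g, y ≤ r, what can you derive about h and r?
h < r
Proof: n = z and z = h, hence n = h. g divides y and y > 0, thus g ≤ y. Since n < g, n < y. Since y ≤ r, n < r. Since n = h, h < r.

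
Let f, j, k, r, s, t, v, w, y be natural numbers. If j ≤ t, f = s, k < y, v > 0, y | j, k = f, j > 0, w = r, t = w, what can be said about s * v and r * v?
s * v < r * v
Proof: k = f and f = s, thus k = s. t = w and w = r, hence t = r. Since y | j and j > 0, y ≤ j. j ≤ t, so y ≤ t. Since k < y, k < t. Since t = r, k < r. k = s, so s < r. v > 0, so s * v < r * v.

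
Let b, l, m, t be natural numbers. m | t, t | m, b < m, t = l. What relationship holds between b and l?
b < l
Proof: m | t and t | m, hence m = t. t = l, so m = l. b < m, so b < l.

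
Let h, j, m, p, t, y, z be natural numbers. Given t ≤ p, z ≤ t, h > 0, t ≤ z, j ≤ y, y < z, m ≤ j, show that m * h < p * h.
From z ≤ t and t ≤ z, z = t. From j ≤ y and y < z, j < z. Since z = t, j < t. Since m ≤ j, m < t. Since t ≤ p, m < p. h > 0, so m * h < p * h.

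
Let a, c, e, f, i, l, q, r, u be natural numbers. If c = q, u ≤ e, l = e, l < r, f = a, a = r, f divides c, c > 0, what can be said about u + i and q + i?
u + i < q + i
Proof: Since l = e and l < r, e < r. Since u ≤ e, u < r. Since f = a and a = r, f = r. Because f divides c and c > 0, f ≤ c. Since f = r, r ≤ c. From u < r, u < c. From c = q, u < q. Then u + i < q + i.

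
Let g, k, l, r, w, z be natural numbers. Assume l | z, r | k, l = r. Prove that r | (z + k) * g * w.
l = r and l | z, therefore r | z. r | k, so r | z + k. Then r | (z + k) * g. Then r | (z + k) * g * w.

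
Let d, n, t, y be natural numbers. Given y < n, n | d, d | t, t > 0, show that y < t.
n | d and d | t, so n | t. Since t > 0, n ≤ t. Since y < n, y < t.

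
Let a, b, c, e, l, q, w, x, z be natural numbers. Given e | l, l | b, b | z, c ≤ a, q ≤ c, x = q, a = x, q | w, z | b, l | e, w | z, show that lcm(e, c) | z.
Because l | e and e | l, l = e. b | z and z | b, so b = z. l | b, so l | z. Since l = e, e | z. a = x and x = q, so a = q. c ≤ a, so c ≤ q. Since q ≤ c, q = c. q | w and w | z, thus q | z. q = c, so c | z. Since e | z, lcm(e, c) | z.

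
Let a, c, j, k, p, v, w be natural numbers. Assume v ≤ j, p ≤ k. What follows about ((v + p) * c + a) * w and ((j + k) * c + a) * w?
((v + p) * c + a) * w ≤ ((j + k) * c + a) * w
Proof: v ≤ j and p ≤ k, thus v + p ≤ j + k. By multiplying by a non-negative, (v + p) * c ≤ (j + k) * c. Then (v + p) * c + a ≤ (j + k) * c + a. By multiplying by a non-negative, ((v + p) * c + a) * w ≤ ((j + k) * c + a) * w.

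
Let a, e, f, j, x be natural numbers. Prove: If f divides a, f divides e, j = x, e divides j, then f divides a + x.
j = x and e divides j, therefore e divides x. From f divides e, f divides x. Since f divides a, f divides a + x.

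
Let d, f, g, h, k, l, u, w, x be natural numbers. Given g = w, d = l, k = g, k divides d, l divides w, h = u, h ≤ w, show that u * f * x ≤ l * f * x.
k = g and k divides d, so g divides d. Since d = l, g divides l. Since g = w, w divides l. l divides w, so w = l. Because h = u and h ≤ w, u ≤ w. Since w = l, u ≤ l. By multiplying by a non-negative, u * f ≤ l * f. By multiplying by a non-negative, u * f * x ≤ l * f * x.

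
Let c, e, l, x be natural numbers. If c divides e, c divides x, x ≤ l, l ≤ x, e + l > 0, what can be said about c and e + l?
c ≤ e + l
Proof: x ≤ l and l ≤ x, hence x = l. Since c divides x, c divides l. Since c divides e, c divides e + l. e + l > 0, so c ≤ e + l.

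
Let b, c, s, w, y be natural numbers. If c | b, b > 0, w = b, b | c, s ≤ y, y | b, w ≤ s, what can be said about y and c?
y = c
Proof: From y | b and b > 0, y ≤ b. w = b and w ≤ s, thus b ≤ s. Since s ≤ y, b ≤ y. Since y ≤ b, y = b. Since b | c and c | b, b = c. Since y = b, y = c.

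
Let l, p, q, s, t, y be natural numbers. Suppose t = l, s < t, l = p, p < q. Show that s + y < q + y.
Because t = l and l = p, t = p. Since s < t, s < p. Since p < q, s < q. Then s + y < q + y.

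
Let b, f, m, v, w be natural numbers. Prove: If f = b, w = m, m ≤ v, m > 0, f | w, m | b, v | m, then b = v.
w = m and f | w, thus f | m. Since f = b, b | m. From m | b, b = m. Since v | m and m > 0, v ≤ m. m ≤ v, so m = v. Since b = m, b = v.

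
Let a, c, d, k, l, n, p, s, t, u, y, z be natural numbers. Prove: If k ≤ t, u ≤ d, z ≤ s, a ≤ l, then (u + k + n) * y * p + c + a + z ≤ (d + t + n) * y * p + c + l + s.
Because k ≤ t, k + n ≤ t + n. Since u ≤ d, u + k + n ≤ d + t + n. By multiplying by a non-negative, (u + k + n) * y ≤ (d + t + n) * y. By multiplying by a non-negative, (u + k + n) * y * p ≤ (d + t + n) * y * p. Then (u + k + n) * y * p + c ≤ (d + t + n) * y * p + c. Because a ≤ l and z ≤ s, a + z ≤ l + s. Since (u + k + n) * y * p + c ≤ (d + t + n) * y * p + c, (u + k + n) * y * p + c + a + z ≤ (d + t + n) * y * p + c + l + s.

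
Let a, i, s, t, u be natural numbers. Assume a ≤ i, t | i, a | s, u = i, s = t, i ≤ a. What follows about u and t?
u = t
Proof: From a ≤ i and i ≤ a, a = i. a | s, so i | s. Since s = t, i | t. Since t | i, i = t. Since u = i, u = t.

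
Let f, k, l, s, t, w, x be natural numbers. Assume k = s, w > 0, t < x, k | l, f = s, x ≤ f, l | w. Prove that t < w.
t < x and x ≤ f, so t < f. From f = s, t < s. k | l and l | w, so k | w. k = s, so s | w. Since w > 0, s ≤ w. t < s, so t < w.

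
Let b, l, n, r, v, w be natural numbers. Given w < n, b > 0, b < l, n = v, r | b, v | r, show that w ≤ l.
n = v and w < n, thus w < v. Since v | r and r | b, v | b. Since b > 0, v ≤ b. Because b < l, v < l. w < v, so w < l. Then w ≤ l.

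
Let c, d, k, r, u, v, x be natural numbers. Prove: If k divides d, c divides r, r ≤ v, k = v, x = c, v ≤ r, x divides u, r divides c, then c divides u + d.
x = c and x divides u, thus c divides u. Because v ≤ r and r ≤ v, v = r. k = v, so k = r. r divides c and c divides r, so r = c. Since k = r, k = c. Since k divides d, c divides d. Since c divides u, c divides u + d.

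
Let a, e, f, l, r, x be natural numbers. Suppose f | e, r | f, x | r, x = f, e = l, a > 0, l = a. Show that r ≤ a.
x = f and x | r, so f | r. Since r | f, f = r. Because e = l and f | e, f | l. Since l = a, f | a. a > 0, so f ≤ a. Since f = r, r ≤ a.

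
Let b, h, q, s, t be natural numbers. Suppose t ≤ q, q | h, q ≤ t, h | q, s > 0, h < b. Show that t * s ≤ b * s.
h | q and q | h, thus h = q. q ≤ t and t ≤ q, thus q = t. From h = q, h = t. h < b, so t < b. s > 0, so t * s < b * s. Then t * s ≤ b * s.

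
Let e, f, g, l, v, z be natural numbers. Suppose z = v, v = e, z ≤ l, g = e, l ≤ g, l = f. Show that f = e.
From z = v and v = e, z = e. Because z ≤ l, e ≤ l. g = e and l ≤ g, hence l ≤ e. Since e ≤ l, e = l. Since l = f, e = f. Then f = e.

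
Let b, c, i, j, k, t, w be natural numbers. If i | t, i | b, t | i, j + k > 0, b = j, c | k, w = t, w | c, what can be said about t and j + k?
t ≤ j + k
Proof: i | t and t | i, thus i = t. Because i | b, t | b. b = j, so t | j. w = t and w | c, hence t | c. c | k, so t | k. Since t | j, t | j + k. From j + k > 0, t ≤ j + k.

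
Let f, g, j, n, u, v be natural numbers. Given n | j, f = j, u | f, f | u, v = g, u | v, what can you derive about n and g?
n | g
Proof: u | f and f | u, therefore u = f. Because v = g and u | v, u | g. u = f, so f | g. Because f = j, j | g. n | j, so n | g.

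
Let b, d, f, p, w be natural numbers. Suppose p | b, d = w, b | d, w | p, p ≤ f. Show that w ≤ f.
d = w and b | d, thus b | w. Since p | b, p | w. Since w | p, p = w. p ≤ f, so w ≤ f.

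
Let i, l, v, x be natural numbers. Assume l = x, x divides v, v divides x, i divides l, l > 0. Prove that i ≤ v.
x divides v and v divides x, hence x = v. Since l = x, l = v. i divides l and l > 0, hence i ≤ l. l = v, so i ≤ v.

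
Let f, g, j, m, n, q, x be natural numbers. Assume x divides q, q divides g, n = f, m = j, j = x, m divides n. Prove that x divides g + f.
x divides q and q divides g, therefore x divides g. m = j and j = x, thus m = x. Since m divides n, x divides n. Since n = f, x divides f. x divides g, so x divides g + f.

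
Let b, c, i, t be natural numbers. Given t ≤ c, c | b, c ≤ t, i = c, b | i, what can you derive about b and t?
b = t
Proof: From i = c and b | i, b | c. Since c | b, b = c. Because c ≤ t and t ≤ c, c = t. Since b = c, b = t.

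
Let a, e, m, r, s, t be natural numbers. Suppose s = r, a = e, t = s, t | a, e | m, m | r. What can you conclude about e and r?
e = r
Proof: t = s and t | a, therefore s | a. Since a = e, s | e. s = r, so r | e. e | m and m | r, so e | r. Since r | e, r = e. Then e = r.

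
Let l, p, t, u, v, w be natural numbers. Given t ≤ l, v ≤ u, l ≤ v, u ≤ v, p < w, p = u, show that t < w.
Since v ≤ u and u ≤ v, v = u. Since t ≤ l and l ≤ v, t ≤ v. Since v = u, t ≤ u. Because p = u and p < w, u < w. t ≤ u, so t < w.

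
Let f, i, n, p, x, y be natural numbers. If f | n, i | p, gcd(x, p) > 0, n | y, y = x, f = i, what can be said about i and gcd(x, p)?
i ≤ gcd(x, p)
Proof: f | n and n | y, therefore f | y. f = i, so i | y. Since y = x, i | x. Because i | p, i | gcd(x, p). Since gcd(x, p) > 0, i ≤ gcd(x, p).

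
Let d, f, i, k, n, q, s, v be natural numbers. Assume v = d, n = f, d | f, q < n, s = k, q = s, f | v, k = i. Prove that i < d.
Because v = d and f | v, f | d. From d | f, f = d. n = f, so n = d. q = s and s = k, so q = k. Since q < n, k < n. n = d, so k < d. Because k = i, i < d.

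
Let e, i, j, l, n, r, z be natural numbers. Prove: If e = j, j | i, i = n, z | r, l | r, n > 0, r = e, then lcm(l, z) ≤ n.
r = e and e = j, thus r = j. l | r and z | r, therefore lcm(l, z) | r. Since r = j, lcm(l, z) | j. i = n and j | i, thus j | n. lcm(l, z) | j, so lcm(l, z) | n. n > 0, so lcm(l, z) ≤ n.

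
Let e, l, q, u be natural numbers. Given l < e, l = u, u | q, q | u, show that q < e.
u | q and q | u, thus u = q. l = u and l < e, hence u < e. u = q, so q < e.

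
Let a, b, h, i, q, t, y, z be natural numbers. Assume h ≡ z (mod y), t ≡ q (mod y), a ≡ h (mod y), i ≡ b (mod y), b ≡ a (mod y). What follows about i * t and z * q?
i * t ≡ z * q (mod y)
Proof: i ≡ b (mod y) and b ≡ a (mod y), thus i ≡ a (mod y). a ≡ h (mod y), so i ≡ h (mod y). h ≡ z (mod y), so i ≡ z (mod y). Since t ≡ q (mod y), by multiplying congruences, i * t ≡ z * q (mod y).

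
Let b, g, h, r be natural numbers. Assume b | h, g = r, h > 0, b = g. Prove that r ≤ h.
b = g and g = r, hence b = r. b | h, so r | h. Since h > 0, r ≤ h.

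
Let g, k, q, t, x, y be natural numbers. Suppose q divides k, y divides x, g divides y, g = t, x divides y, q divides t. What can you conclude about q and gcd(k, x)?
q divides gcd(k, x)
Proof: Since y divides x and x divides y, y = x. From g = t and g divides y, t divides y. Since q divides t, q divides y. y = x, so q divides x. q divides k, so q divides gcd(k, x).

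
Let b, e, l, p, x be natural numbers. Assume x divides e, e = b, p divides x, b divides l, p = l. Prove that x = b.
p = l and p divides x, therefore l divides x. Since b divides l, b divides x. Because e = b and x divides e, x divides b. b divides x, so b = x. Then x = b.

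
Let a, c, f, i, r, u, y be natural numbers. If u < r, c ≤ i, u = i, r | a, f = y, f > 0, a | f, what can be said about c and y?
c < y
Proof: r | a and a | f, thus r | f. Since f > 0, r ≤ f. Since u < r, u < f. Since f = y, u < y. Since u = i, i < y. Since c ≤ i, c < y.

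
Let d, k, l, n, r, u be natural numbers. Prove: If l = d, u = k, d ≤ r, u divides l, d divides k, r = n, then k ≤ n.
Since u = k and u divides l, k divides l. Because l = d, k divides d. Since d divides k, d = k. Since d ≤ r, k ≤ r. r = n, so k ≤ n.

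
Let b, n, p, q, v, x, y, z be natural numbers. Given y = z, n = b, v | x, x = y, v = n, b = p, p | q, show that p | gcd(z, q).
From n = b and b = p, n = p. x = y and v | x, hence v | y. y = z, so v | z. Since v = n, n | z. Since n = p, p | z. p | q, so p | gcd(z, q).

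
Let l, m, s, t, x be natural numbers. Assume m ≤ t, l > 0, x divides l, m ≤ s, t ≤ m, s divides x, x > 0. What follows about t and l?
t ≤ l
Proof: m ≤ t and t ≤ m, hence m = t. s divides x and x > 0, thus s ≤ x. Since m ≤ s, m ≤ x. x divides l and l > 0, hence x ≤ l. m ≤ x, so m ≤ l. m = t, so t ≤ l.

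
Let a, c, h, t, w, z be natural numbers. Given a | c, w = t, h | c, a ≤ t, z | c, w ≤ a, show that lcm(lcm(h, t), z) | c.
From w = t and w ≤ a, t ≤ a. Since a ≤ t, a = t. Since a | c, t | c. Since h | c, lcm(h, t) | c. Because z | c, lcm(lcm(h, t), z) | c.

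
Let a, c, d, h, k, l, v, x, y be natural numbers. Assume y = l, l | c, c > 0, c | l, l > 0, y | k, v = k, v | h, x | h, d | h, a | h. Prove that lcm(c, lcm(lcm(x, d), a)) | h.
l | c and c > 0, therefore l ≤ c. Since c | l and l > 0, c ≤ l. Since l ≤ c, l = c. y = l, so y = c. v = k and v | h, hence k | h. y | k, so y | h. Since y = c, c | h. x | h and d | h, thus lcm(x, d) | h. Since a | h, lcm(lcm(x, d), a) | h. c | h, so lcm(c, lcm(lcm(x, d), a)) | h.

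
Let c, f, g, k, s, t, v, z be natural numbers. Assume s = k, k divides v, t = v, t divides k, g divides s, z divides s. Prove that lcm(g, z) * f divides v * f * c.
t = v and t divides k, thus v divides k. Since k divides v, k = v. s = k, so s = v. Because g divides s and z divides s, lcm(g, z) divides s. Because s = v, lcm(g, z) divides v. Then lcm(g, z) * f divides v * f. Then lcm(g, z) * f divides v * f * c.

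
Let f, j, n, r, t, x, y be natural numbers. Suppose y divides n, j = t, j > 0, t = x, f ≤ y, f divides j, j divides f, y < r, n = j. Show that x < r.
Because n = j and y divides n, y divides j. j > 0, so y ≤ j. f divides j and j divides f, thus f = j. Since f ≤ y, j ≤ y. Because y ≤ j, y = j. From j = t, y = t. From y < r, t < r. t = x, so x < r.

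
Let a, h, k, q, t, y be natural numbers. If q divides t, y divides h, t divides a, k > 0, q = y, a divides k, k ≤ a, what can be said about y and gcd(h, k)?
y divides gcd(h, k)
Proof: a divides k and k > 0, hence a ≤ k. Because k ≤ a, a = k. Since t divides a, t divides k. Since q divides t, q divides k. Since q = y, y divides k. Since y divides h, y divides gcd(h, k).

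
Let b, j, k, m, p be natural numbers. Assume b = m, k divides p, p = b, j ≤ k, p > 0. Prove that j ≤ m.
Since p = b and b = m, p = m. k divides p and p > 0, therefore k ≤ p. Since j ≤ k, j ≤ p. Since p = m, j ≤ m.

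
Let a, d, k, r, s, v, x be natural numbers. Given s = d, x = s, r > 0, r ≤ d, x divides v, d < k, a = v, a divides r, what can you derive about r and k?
r < k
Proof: Because x = s and s = d, x = d. From a = v and a divides r, v divides r. Since x divides v, x divides r. x = d, so d divides r. r > 0, so d ≤ r. From r ≤ d, d = r. d < k, so r < k.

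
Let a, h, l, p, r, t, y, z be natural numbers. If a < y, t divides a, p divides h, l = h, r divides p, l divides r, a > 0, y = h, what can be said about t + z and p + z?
t + z < p + z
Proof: t divides a and a > 0, therefore t ≤ a. l = h and l divides r, thus h divides r. r divides p, so h divides p. p divides h, so h = p. From y = h and a < y, a < h. h = p, so a < p. t ≤ a, so t < p. Then t + z < p + z.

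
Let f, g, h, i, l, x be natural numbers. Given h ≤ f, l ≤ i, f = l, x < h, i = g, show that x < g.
Because x < h and h ≤ f, x < f. Since f = l, x < l. Since i = g and l ≤ i, l ≤ g. x < l, so x < g.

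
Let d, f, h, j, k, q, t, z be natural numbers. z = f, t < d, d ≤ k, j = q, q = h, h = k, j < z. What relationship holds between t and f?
t < f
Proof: t < d and d ≤ k, therefore t < k. Since j = q and q = h, j = h. h = k, so j = k. Since j < z, k < z. Since t < k, t < z. z = f, so t < f.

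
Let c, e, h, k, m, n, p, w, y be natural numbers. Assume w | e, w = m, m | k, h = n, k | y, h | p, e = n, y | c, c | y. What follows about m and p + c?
m | p + c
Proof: e = n and w | e, thus w | n. Since w = m, m | n. From h = n and h | p, n | p. m | n, so m | p. y | c and c | y, thus y = c. Since m | k and k | y, m | y. Since y = c, m | c. Since m | p, m | p + c.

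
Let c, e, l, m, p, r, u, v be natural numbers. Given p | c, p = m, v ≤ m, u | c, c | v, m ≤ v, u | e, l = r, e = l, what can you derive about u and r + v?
u | r + v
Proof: e = l and u | e, hence u | l. Since l = r, u | r. From m ≤ v and v ≤ m, m = v. Because p = m, p = v. p | c, so v | c. Since c | v, c = v. Since u | c, u | v. Since u | r, u | r + v.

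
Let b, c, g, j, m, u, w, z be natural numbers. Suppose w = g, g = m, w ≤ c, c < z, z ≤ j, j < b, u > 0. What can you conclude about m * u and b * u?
m * u < b * u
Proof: Since w = g and g = m, w = m. Because z ≤ j and j < b, z < b. c < z, so c < b. Since w ≤ c, w < b. w = m, so m < b. Combined with u > 0, by multiplying by a positive, m * u < b * u.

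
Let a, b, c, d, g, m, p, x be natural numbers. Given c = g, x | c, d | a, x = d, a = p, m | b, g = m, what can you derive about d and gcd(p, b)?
d | gcd(p, b)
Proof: a = p and d | a, thus d | p. c = g and g = m, therefore c = m. x | c, so x | m. m | b, so x | b. Since x = d, d | b. d | p, so d | gcd(p, b).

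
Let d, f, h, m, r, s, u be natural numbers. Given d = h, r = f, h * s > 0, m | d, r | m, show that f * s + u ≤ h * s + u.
Because d = h and m | d, m | h. Since r | m, r | h. Because r = f, f | h. Then f * s | h * s. Since h * s > 0, f * s ≤ h * s. Then f * s + u ≤ h * s + u.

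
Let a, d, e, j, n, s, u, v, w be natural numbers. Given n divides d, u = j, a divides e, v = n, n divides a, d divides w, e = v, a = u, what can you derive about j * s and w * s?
j * s divides w * s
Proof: e = v and a divides e, hence a divides v. Since v = n, a divides n. From n divides a, n = a. Since a = u, n = u. Since u = j, n = j. Since n divides d and d divides w, n divides w. Because n = j, j divides w. Then j * s divides w * s.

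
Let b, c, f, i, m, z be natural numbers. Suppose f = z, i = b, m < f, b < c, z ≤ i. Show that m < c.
Since f = z and m < f, m < z. i = b and z ≤ i, so z ≤ b. b < c, so z < c. m < z, so m < c.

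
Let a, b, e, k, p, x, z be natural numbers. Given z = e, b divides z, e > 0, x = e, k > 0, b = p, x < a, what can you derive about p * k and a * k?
p * k < a * k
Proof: Since b = p and b divides z, p divides z. Since z = e, p divides e. Since e > 0, p ≤ e. From x = e and x < a, e < a. p ≤ e, so p < a. Since k > 0, by multiplying by a positive, p * k < a * k.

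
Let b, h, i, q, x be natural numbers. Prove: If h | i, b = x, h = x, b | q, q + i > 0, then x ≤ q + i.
b = x and b | q, thus x | q. Because h = x and h | i, x | i. x | q, so x | q + i. Since q + i > 0, x ≤ q + i.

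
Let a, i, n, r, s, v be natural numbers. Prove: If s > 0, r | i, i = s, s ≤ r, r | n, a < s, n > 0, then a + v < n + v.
i = s and r | i, hence r | s. Since s > 0, r ≤ s. Since s ≤ r, r = s. r | n, so s | n. From n > 0, s ≤ n. From a < s, a < n. Then a + v < n + v.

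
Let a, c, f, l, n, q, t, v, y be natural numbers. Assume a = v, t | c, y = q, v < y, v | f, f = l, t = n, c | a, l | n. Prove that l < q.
f = l and v | f, therefore v | l. From t = n and t | c, n | c. l | n, so l | c. From a = v and c | a, c | v. l | c, so l | v. v | l, so v = l. From y = q and v < y, v < q. v = l, so l < q.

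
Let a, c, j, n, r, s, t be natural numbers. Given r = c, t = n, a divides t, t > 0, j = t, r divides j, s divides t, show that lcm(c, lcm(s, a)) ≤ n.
r = c and r divides j, so c divides j. j = t, so c divides t. Since s divides t and a divides t, lcm(s, a) divides t. c divides t, so lcm(c, lcm(s, a)) divides t. t > 0, so lcm(c, lcm(s, a)) ≤ t. t = n, so lcm(c, lcm(s, a)) ≤ n.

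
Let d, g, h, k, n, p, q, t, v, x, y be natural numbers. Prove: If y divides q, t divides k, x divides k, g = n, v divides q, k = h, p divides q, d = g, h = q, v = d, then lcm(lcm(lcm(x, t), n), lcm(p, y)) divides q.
k = h and h = q, so k = q. Since x divides k and t divides k, lcm(x, t) divides k. k = q, so lcm(x, t) divides q. v = d and d = g, so v = g. Since g = n, v = n. Since v divides q, n divides q. lcm(x, t) divides q, so lcm(lcm(x, t), n) divides q. p divides q and y divides q, hence lcm(p, y) divides q. lcm(lcm(x, t), n) divides q, so lcm(lcm(lcm(x, t), n), lcm(p, y)) divides q.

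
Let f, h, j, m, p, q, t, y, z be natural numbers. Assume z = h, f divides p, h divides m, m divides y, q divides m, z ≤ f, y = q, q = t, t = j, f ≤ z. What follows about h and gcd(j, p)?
h divides gcd(j, p)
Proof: Because y = q and m divides y, m divides q. From q divides m, m = q. q = t, so m = t. t = j, so m = j. Because h divides m, h divides j. f ≤ z and z ≤ f, hence f = z. Since f divides p, z divides p. Because z = h, h divides p. h divides j, so h divides gcd(j, p).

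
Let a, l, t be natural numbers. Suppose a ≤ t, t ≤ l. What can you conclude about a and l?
a ≤ l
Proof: a ≤ t and t ≤ l. By transitivity, a ≤ l.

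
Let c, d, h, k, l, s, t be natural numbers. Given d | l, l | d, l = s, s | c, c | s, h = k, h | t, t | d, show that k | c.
Because d | l and l | d, d = l. Since l = s, d = s. Because s | c and c | s, s = c. d = s, so d = c. Since h | t and t | d, h | d. Because h = k, k | d. Since d = c, k | c.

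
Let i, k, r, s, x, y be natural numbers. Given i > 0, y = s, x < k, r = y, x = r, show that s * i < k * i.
From r = y and y = s, r = s. Since x = r, x = s. x < k, so s < k. Since i > 0, by multiplying by a positive, s * i < k * i.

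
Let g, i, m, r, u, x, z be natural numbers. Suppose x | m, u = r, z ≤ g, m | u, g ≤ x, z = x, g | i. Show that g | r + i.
z = x and z ≤ g, thus x ≤ g. g ≤ x, so x = g. Since u = r and m | u, m | r. From x | m, x | r. Since x = g, g | r. Since g | i, g | r + i.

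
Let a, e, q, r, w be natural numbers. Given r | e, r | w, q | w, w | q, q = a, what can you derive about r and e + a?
r | e + a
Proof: Because w | q and q | w, w = q. q = a, so w = a. r | w, so r | a. Since r | e, r | e + a.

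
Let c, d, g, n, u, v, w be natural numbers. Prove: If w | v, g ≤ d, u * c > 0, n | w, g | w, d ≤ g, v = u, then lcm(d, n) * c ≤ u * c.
g ≤ d and d ≤ g, therefore g = d. From g | w, d | w. Since n | w, lcm(d, n) | w. v = u and w | v, so w | u. lcm(d, n) | w, so lcm(d, n) | u. Then lcm(d, n) * c | u * c. Since u * c > 0, lcm(d, n) * c ≤ u * c.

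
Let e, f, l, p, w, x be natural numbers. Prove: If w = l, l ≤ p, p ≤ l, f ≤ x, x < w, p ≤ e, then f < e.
From l ≤ p and p ≤ l, l = p. w = l, so w = p. From f ≤ x and x < w, f < w. w = p, so f < p. Since p ≤ e, f < e.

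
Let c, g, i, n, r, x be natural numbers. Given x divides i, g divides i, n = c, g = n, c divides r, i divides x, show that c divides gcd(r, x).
i divides x and x divides i, hence i = x. g = n and n = c, therefore g = c. g divides i, so c divides i. Because i = x, c divides x. Since c divides r, c divides gcd(r, x).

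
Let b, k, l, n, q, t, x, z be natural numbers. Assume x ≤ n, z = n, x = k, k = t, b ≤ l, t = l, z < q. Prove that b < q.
Because x = k and k = t, x = t. Because t = l, x = l. Because x ≤ n, l ≤ n. Since b ≤ l, b ≤ n. z = n and z < q, therefore n < q. b ≤ n, so b < q.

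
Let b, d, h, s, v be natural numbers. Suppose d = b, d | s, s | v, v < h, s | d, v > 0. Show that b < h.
s | d and d | s, thus s = d. s | v, so d | v. Since d = b, b | v. Since v > 0, b ≤ v. v < h, so b < h.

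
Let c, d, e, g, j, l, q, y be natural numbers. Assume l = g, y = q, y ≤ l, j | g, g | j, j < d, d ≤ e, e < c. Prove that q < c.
y = q and y ≤ l, thus q ≤ l. l = g, so q ≤ g. j | g and g | j, therefore j = g. d ≤ e and e < c, thus d < c. j < d, so j < c. j = g, so g < c. Since q ≤ g, q < c.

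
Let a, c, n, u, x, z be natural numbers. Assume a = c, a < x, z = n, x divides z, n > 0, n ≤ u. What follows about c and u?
c < u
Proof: a = c and a < x, thus c < x. Since z = n and x divides z, x divides n. Since n > 0, x ≤ n. Since c < x, c < n. n ≤ u, so c < u.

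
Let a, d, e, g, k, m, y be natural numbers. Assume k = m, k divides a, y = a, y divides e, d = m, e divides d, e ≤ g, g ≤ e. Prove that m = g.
Since y = a and y divides e, a divides e. k divides a, so k divides e. Since k = m, m divides e. d = m and e divides d, thus e divides m. m divides e, so m = e. Because e ≤ g and g ≤ e, e = g. Since m = e, m = g.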